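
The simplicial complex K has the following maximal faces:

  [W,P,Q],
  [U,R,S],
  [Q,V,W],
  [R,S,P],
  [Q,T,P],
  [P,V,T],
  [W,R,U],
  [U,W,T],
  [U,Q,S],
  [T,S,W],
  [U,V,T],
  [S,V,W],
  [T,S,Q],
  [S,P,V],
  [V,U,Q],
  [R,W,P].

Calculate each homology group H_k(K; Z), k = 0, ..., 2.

H_0 = Z,  H_1 = Z^2,  H_2 = Z.

Take the total order P < Q < R < S < T < U < V < W on the vertex set. Then K (dimension 2) consists of the simplices:

  0-simplices (8): P, Q, R, S, T, U, V, W
  1-simplices (24): PQ, PR, PS, PT, PV, PW, QS, QT, QU, QV, QW, RS, RU, RW, ST, SU, SV, SW, TU, TV, TW, UV, UW, VW
  2-simplices (16): PQT, PQW, PRS, PRW, PSV, PTV, QST, QSU, QUV, QVW, RSU, RUW, STW, SVW, TUV, TUW

so the chain groups are C_0 ≅ Z^8, C_1 ≅ Z^24, C_2 ≅ Z^16.

∂_1: C_1 → C_0 is given by ∂[p,q] = [q] − [p].
This gives a 8×24 integer matrix of rank 7; reducing to Smith normal form yields diagonal entries (1,1,1,1,1,1,1).

Boundary ∂_2: C_2 → C_1 maps a triangle to the signed sum of its edges. For instance
  ∂RUW = UW − RW + RU,
  ∂TUW = UW − TW + TU.
The 24×16 boundary matrix has rank 15 and Smith normal form diag(1,1,1,1,1,1,1,1,1,1,1,1,1,1,1).

Reading off H_k = ker ∂_k / im ∂_{k+1}:

  H_0: rank C_0 − rank ∂_1 = 8 − 7 = 1, and the invariant factors of ∂_1 are all 1, so H_0 = Z.
  H_1: rank ker ∂_1 − rank ∂_2 = (24 − 7) − 15 = 2, and the invariant factors of ∂_2 are all 1, so H_1 = Z^2.
  H_2: rank ker ∂_2 − rank ∂_3 = (16 − 15) − 0 = 1, and there is no ∂_3, so H_2 = Z.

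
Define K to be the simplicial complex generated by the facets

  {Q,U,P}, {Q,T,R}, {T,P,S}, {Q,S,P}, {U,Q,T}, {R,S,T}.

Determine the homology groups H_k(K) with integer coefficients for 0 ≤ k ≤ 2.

Fix the vertex order P < Q < R < S < T < U and write every simplex with vertices in increasing order. Then dim K = 2 and the simplices of K are:

  0-simplices (6): P, Q, R, S, T, U
  1-simplices (12): PQ, PS, PT, PU, QR, QS, QT, QU, RS, RT, ST, TU
  2-simplices (6): PQS, PQU, PST, QRT, QTU, RST

so the chain groups are C_0 ≅ Z^6, C_1 ≅ Z^12, C_2 ≅ Z^6.

Boundary ∂_1: C_1 → C_0 is given by ∂[p,q] = [q] − [p]. For instance
  ∂QT = T − Q.
As a 6×12 matrix over Z this has rank 5, with invariant factors (1,1,1,1,1).

The boundary map ∂_2: C_2 → C_1 sends each 2-simplex [p,q,r] to [q,r] − [p,r] + [p,q]. For instance
  ∂PST = ST − PT + PS,
  ∂RST = ST − RT + RS.
As a 12×6 matrix over Z this has rank 6, with invariant factors (1,1,1,1,1,1).

Now H_k = ker ∂_k / im ∂_{k+1}, so:

  H_0: rank C_0 − rank ∂_1 = 6 − 5 = 1, and the invariant factors of ∂_1 are all 1, so H_0 ≅ Z.
  H_1: rank ker ∂_1 − rank ∂_2 = (12 − 5) − 6 = 1, and the invariant factors of ∂_2 are all 1, so H_1 ≅ Z.
  H_2: rank ker ∂_2 − rank ∂_3 = (6 − 6) − 0 = 0, and there is no ∂_3, so H_2 ≅ 0.

H_0 = Z,  H_1 = Z,  H_2 = 0.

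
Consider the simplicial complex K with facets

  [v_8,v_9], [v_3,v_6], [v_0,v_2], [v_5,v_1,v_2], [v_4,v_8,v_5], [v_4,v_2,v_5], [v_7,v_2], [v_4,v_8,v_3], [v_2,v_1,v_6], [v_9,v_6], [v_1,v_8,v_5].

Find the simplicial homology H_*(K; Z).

H_0 = Z,  H_1 = Z^2,  H_2 = 0.

K has 10 vertices, 17 edges, 6 triangles.
rank ∂_0 = 0, rank ∂_1 = 9 ⇒ b_0 = 10 − 0 − 9 = 1; all invariant factors of ∂_1 are 1 so no torsion. So H_0 = Z.
rank ∂_1 = 9, rank ∂_2 = 6 ⇒ b_1 = 17 − 9 − 6 = 2; all invariant factors of ∂_2 are 1 so no torsion. So H_1 = Z^2.
rank ∂_2 = 6, rank ∂_3 = 0 ⇒ b_2 = 6 − 6 − 0 = 0. So H_2 = 0.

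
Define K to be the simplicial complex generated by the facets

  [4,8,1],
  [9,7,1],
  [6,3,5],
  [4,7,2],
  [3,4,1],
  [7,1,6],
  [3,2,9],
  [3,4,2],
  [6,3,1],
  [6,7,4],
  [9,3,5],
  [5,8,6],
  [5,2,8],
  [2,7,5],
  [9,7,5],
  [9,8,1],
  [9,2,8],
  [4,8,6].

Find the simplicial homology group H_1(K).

H_1 = Z ⊕ Z/2Z.

Order the vertices as 1 < 2 < 3 < 4 < 5 < 6 < 7 < 8 < 9. Listing each simplex with vertices in this order, K has dimension 2 with simplices:

  0-simplices (9): [1], [2], [3], [4], [5], [6], [7], [8], [9]
  1-simplices (27): (27 of them)
  2-simplices (18): [1,3,4], [1,3,6], [1,4,8], [1,6,7], [1,7,9], [1,8,9], [2,3,4], [2,3,9], [2,4,7], [2,5,7], [2,5,8], [2,8,9], [3,5,6], [3,5,9], [4,6,7], [4,6,8], [5,6,8], [5,7,9]

Hence C_0 ≅ Z^9, C_1 ≅ Z^27, C_2 ≅ Z^18.

The boundary map ∂_1: C_1 → C_0 sends each edge [p,q] (with p < q) to q − p.
This gives a 9×27 integer matrix of rank 8; reducing to Smith normal form yields diagonal entries (1,1,1,1,1,1,1,1).

The boundary map ∂_2: C_2 → C_1 maps a triangle to the signed sum of its edges. For instance
  ∂[1,3,4] = [3,4] − [1,4] + [1,3],
  ∂[1,6,7] = [6,7] − [1,7] + [1,6].
The 27×18 boundary matrix has rank 18 and Smith normal form diag(1,1,1,1,1,1,1,1,1,1,1,1,1,1,1,1,1,2).

Reading off H_k = ker ∂_k / im ∂_{k+1}:

  H_1: rank ker ∂_1 − rank ∂_2 = (27 − 8) − 18 = 1, and ∂_2 has invariant factor 2 > 1, so H_1 ≅ Z ⊕ Z/2Z.

(K is a triangulation of the Klein bottle.)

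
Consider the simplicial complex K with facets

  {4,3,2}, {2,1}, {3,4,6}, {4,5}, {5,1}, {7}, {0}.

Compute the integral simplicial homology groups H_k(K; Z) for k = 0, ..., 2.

We work with the vertex ordering 0 < 1 < 2 < 3 < 4 < 5 < 6 < 7. The simplices of K, each written with vertices in increasing order, are:

  0-simplices (8): [0], [1], [2], [3], [4], [5], [6], [7]
  1-simplices (8): [1,2], [1,5], [2,3], [2,4], [3,4], [3,6], [4,5], [4,6]
  2-simplices (2): [2,3,4], [3,4,6]

giving chain groups C_0 ≅ Z^8, C_1 ≅ Z^8, C_2 ≅ Z^2.

∂_1: C_1 → C_0 sends each edge [p,q] (with p < q) to q − p.
This gives a 8×8 integer matrix of rank 5; reducing to Smith normal form yields diagonal entries (1,1,1,1,1).

∂_2: C_2 → C_1 sends each 2-simplex [p,q,r] to [q,r] − [p,r] + [p,q]. For instance
  ∂[2,3,4] = [3,4] − [2,4] + [2,3],
  ∂[3,4,6] = [4,6] − [3,6] + [3,4].
This gives a 8×2 integer matrix of rank 2; reducing to Smith normal form yields diagonal entries (1,1).

Reading off H_k = ker ∂_k / im ∂_{k+1}:

  H_0: rank C_0 − rank ∂_1 = 8 − 5 = 3, and the invariant factors of ∂_1 are all 1, so H_0 = Z^3.
  H_1: rank ker ∂_1 − rank ∂_2 = (8 − 5) − 2 = 1, and the invariant factors of ∂_2 are all 1, so H_1 = Z.
  H_2: rank ker ∂_2 − rank ∂_3 = (2 − 2) − 0 = 0, and there is no ∂_3, so H_2 = 0.

H_0 = Z^3,  H_1 = Z,  H_2 = 0.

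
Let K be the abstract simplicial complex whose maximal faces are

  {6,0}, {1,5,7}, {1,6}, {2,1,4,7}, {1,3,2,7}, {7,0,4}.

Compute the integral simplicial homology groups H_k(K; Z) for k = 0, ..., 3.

Order the vertices as 0 < 1 < 2 < 3 < 4 < 5 < 6 < 7. Listing each simplex with vertices in this order, K has dimension 3 with simplices:

  0-simplices (8): [0], [1], [2], [3], [4], [5], [6], [7]
  1-simplices (15): [0,4], [0,6], [0,7], [1,2], [1,3], [1,4], [1,5], [1,6], [1,7], [2,3], [2,4], [2,7], [3,7], [4,7], [5,7]
  2-simplices (9): [0,4,7], [1,2,3], [1,2,4], [1,2,7], [1,3,7], [1,4,7], [1,5,7], [2,3,7], [2,4,7]
  3-simplices (2): [1,2,3,7], [1,2,4,7]

giving chain groups C_0 ≅ Z^8, C_1 ≅ Z^15, C_2 ≅ Z^9, C_3 ≅ Z^2.

Boundary ∂_1: C_1 → C_0 is given by ∂[p,q] = [q] − [p]. For instance
  ∂[3,7] = [7] − [3].
The resulting 8×15 matrix has rank 7, and its Smith normal form has invariant factors (1,1,1,1,1,1,1).

∂_2: C_2 → C_1 sends each 2-simplex [p,q,r] to [q,r] − [p,r] + [p,q]. For instance
  ∂[1,3,7] = [3,7] − [1,7] + [1,3],
  ∂[1,5,7] = [5,7] − [1,7] + [1,5].
The 15×9 boundary matrix has rank 7 and Smith normal form diag(1,1,1,1,1,1,1).

The boundary map ∂_3: C_3 → C_2 sends each 3-simplex σ to the alternating sum Σ_i (−1)^i (σ with its i-th vertex removed). For instance
  ∂[1,2,3,7] = [2,3,7] − [1,3,7] + [1,2,7] − [1,2,3],
  ∂[1,2,4,7] = [2,4,7] − [1,4,7] + [1,2,7] − [1,2,4].
This gives a 9×2 integer matrix of rank 2; reducing to Smith normal form yields diagonal entries (1,1).

Now H_k = ker ∂_k / im ∂_{k+1}, so:

  H_0: rank C_0 − rank ∂_1 = 8 − 7 = 1, and the invariant factors of ∂_1 are all 1, so H_0 ≅ Z.
  H_1: rank ker ∂_1 − rank ∂_2 = (15 − 7) − 7 = 1, and the invariant factors of ∂_2 are all 1, so H_1 ≅ Z.
  H_2: rank ker ∂_2 − rank ∂_3 = (9 − 7) − 2 = 0, and the invariant factors of ∂_3 are all 1, so H_2 ≅ 0.
  H_3: rank ker ∂_3 − rank ∂_4 = (2 − 2) − 0 = 0, and there is no ∂_4, so H_3 ≅ 0.

H_0 = Z,  H_1 = Z,  H_2 = 0,  H_3 = 0.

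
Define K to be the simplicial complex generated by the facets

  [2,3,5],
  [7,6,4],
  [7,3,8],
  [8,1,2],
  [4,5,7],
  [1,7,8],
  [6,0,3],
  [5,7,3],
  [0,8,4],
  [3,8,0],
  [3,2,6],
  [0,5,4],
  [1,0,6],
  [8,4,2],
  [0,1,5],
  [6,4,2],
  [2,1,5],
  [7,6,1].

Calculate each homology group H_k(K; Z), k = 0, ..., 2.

Order the vertices as 0 < 1 < 2 < 3 < 4 < 5 < 6 < 7 < 8. Listing each simplex with vertices in this order, K has dimension 2 with simplices:

  0-simplices (9): [0], [1], [2], [3], [4], [5], [6], [7], [8]
  1-simplices (27): (27 of them)
  2-simplices (18): [0,1,5], [0,1,6], [0,3,6], [0,3,8], [0,4,5], [0,4,8], [1,2,5], [1,2,8], [1,6,7], [1,7,8], [2,3,5], [2,3,6], [2,4,6], [2,4,8], [3,5,7], [3,7,8], [4,5,7], [4,6,7]

giving chain groups C_0 ≅ Z^9, C_1 ≅ Z^27, C_2 ≅ Z^18.

∂_1: C_1 → C_0 sends each edge [p,q] (with p < q) to q − p. For instance
  ∂[0,4] = [4] − [0].
This gives a 9×27 integer matrix of rank 8; reducing to Smith normal form yields diagonal entries (1,1,1,1,1,1,1,1).

The boundary map ∂_2: C_2 → C_1 acts by ∂[p,q,r] = [q,r] − [p,r] + [p,q]. For instance
  ∂[3,5,7] = [5,7] − [3,7] + [3,5],
  ∂[2,3,5] = [3,5] − [2,5] + [2,3].
As a 27×18 matrix over Z this has rank 17, with invariant factors (1,1,1,1,1,1,1,1,1,1,1,1,1,1,1,1,1).

Now H_k = ker ∂_k / im ∂_{k+1}, so:

  H_0: rank C_0 − rank ∂_1 = 9 − 8 = 1, and the invariant factors of ∂_1 are all 1, so H_0 = Z.
  H_1: rank ker ∂_1 − rank ∂_2 = (27 − 8) − 17 = 2, and the invariant factors of ∂_2 are all 1, so H_1 = Z^2.
  H_2: rank ker ∂_2 − rank ∂_3 = (18 − 17) − 0 = 1, and there is no ∂_3, so H_2 = Z.

H_0 = Z,  H_1 = Z^2,  H_2 = Z.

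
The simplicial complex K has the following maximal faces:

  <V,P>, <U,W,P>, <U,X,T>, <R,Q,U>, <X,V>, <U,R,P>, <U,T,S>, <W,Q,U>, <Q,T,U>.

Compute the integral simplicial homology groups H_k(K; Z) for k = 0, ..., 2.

H_0 ≅ Z,  H_1 ≅ Z,  H_2 = 0.

K has 9 vertices, 16 edges, 7 triangles.
rank ∂_0 = 0, rank ∂_1 = 8 ⇒ b_0 = 9 − 0 − 8 = 1; all invariant factors of ∂_1 are 1 so no torsion. So H_0 = Z.
rank ∂_1 = 8, rank ∂_2 = 7 ⇒ b_1 = 16 − 8 − 7 = 1; all invariant factors of ∂_2 are 1 so no torsion. So H_1 = Z.
rank ∂_2 = 7, rank ∂_3 = 0 ⇒ b_2 = 7 − 7 − 0 = 0. So H_2 = 0.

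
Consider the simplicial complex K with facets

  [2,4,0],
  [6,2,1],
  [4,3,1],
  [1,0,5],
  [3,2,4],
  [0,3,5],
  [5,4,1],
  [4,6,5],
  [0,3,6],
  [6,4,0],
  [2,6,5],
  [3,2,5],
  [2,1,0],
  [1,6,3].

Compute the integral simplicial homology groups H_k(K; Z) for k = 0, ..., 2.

H_0 = Z,  H_1 = Z^2,  H_2 = Z.

Order the vertices as 0 < 1 < 2 < 3 < 4 < 5 < 6. Listing each simplex with vertices in this order, K has dimension 2 with simplices:

  0-simplices (7): [0], [1], [2], [3], [4], [5], [6]
  1-simplices (21): [0,1], [0,2], [0,3], [0,4], [0,5], [0,6], [1,2], [1,3], [1,4], [1,5], [1,6], [2,3], [2,4], [2,5], [2,6], [3,4], [3,5], [3,6], [4,5], [4,6], [5,6]
  2-simplices (14): [0,1,2], [0,1,5], [0,2,4], [0,3,5], [0,3,6], [0,4,6], [1,2,6], [1,3,4], [1,3,6], [1,4,5], [2,3,4], [2,3,5], [2,5,6], [4,5,6]

so the chain groups are C_0 ≅ Z^7, C_1 ≅ Z^21, C_2 ≅ Z^14.

∂_1: C_1 → C_0 sends each edge [p,q] (with p < q) to q − p.
As a 7×21 matrix over Z this has rank 6, with invariant factors (1,1,1,1,1,1).

Boundary ∂_2: C_2 → C_1 acts by ∂[p,q,r] = [q,r] − [p,r] + [p,q]. For instance
  ∂[2,5,6] = [5,6] − [2,6] + [2,5],
  ∂[1,2,6] = [2,6] − [1,6] + [1,2].
As a 21×14 matrix over Z this has rank 13, with invariant factors (1,1,1,1,1,1,1,1,1,1,1,1,1).

Computing H_k = (kernel of ∂_k) / (image of ∂_{k+1}):

  H_0: rank C_0 − rank ∂_1 = 7 − 6 = 1, and the invariant factors of ∂_1 are all 1, so H_0 ≅ Z.
  H_1: rank ker ∂_1 − rank ∂_2 = (21 − 6) − 13 = 2, and the invariant factors of ∂_2 are all 1, so H_1 ≅ Z^2.
  H_2: rank ker ∂_2 − rank ∂_3 = (14 − 13) − 0 = 1, and there is no ∂_3, so H_2 ≅ Z.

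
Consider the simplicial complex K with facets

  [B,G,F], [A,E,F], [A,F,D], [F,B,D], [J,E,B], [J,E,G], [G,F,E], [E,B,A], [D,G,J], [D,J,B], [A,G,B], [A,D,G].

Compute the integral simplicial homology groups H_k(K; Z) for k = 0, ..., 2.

H_0 = Z,  H_1 = Z/2,  H_2 = 0.

K has 7 vertices, 18 edges, 12 triangles.
rank ∂_0 = 0, rank ∂_1 = 6 ⇒ b_0 = 7 − 0 − 6 = 1; all invariant factors of ∂_1 are 1 so no torsion. So H_0 = Z.
rank ∂_1 = 6, rank ∂_2 = 12 ⇒ b_1 = 18 − 6 − 12 = 0; ∂_2 has invariant factor(s) [2] giving torsion. So H_1 = Z/2.
rank ∂_2 = 12, rank ∂_3 = 0 ⇒ b_2 = 12 − 12 − 0 = 0. So H_2 = 0.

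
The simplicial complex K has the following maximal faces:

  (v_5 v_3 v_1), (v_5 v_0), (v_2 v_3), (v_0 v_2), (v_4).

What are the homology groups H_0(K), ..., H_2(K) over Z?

K has 6 vertices, 6 edges, 1 triangle.
rank ∂_0 = 0, rank ∂_1 = 4 ⇒ b_0 = 6 − 0 − 4 = 2; all invariant factors of ∂_1 are 1 so no torsion. So H_0 = Z^2.
rank ∂_1 = 4, rank ∂_2 = 1 ⇒ b_1 = 6 − 4 − 1 = 1; all invariant factors of ∂_2 are 1 so no torsion. So H_1 = Z.
rank ∂_2 = 1, rank ∂_3 = 0 ⇒ b_2 = 1 − 1 − 0 = 0. So H_2 = 0.

H_0 = Z^2,  H_1 = Z,  H_2 = 0.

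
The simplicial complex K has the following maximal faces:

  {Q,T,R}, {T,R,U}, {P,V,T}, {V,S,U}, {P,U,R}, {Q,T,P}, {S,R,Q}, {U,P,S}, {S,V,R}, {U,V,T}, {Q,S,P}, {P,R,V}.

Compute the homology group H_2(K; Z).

H_2 ≅ 0.

Take the total order P < Q < R < S < T < U < V on the vertex set. Then K (dimension 2) consists of the simplices:

  0-simplices (7): P, Q, R, S, T, U, V
  1-simplices (18): PQ, PR, PS, PT, PU, PV, QR, QS, QT, RS, RT, RU, RV, SU, SV, TU, TV, UV
  2-simplices (12): PQS, PQT, PRU, PRV, PSU, PTV, QRS, QRT, RSV, RTU, SUV, TUV

Hence C_0 ≅ Z^7, C_1 ≅ Z^18, C_2 ≅ Z^12.

The boundary map ∂_1: C_1 → C_0 maps an edge to its endpoints' difference, ∂[p,q] = q − p. For instance
  ∂RT = T − R.
As a 7×18 matrix over Z this has rank 6, with invariant factors (1,1,1,1,1,1).

Boundary ∂_2: C_2 → C_1 acts by ∂[p,q,r] = [q,r] − [p,r] + [p,q]. For instance
  ∂PTV = TV − PV + PT,
  ∂PQS = QS − PS + PQ.
This gives a 18×12 integer matrix of rank 12; reducing to Smith normal form yields diagonal entries (1,1,1,1,1,1,1,1,1,1,1,2).

From H_k ≅ ker(∂_k) / im(∂_{k+1}) we obtain:

  H_2: rank ker ∂_2 − rank ∂_3 = (12 − 12) − 0 = 0, and there is no ∂_3, so H_2 ≅ 0.

(K is a triangulation of the real projective plane RP^2.)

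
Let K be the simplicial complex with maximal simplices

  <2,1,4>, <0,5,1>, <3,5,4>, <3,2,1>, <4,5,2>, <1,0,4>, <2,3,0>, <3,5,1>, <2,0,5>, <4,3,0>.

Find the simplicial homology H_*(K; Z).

H_0 ≅ Z,  H_1 ≅ Z/2Z,  H_2 = 0.

We work with the vertex ordering 0 < 1 < 2 < 3 < 4 < 5. The simplices of K, each written with vertices in increasing order, are:

  0-simplices (6): [0], [1], [2], [3], [4], [5]
  1-simplices (15): [0,1], [0,2], [0,3], [0,4], [0,5], [1,2], [1,3], [1,4], [1,5], [2,3], [2,4], [2,5], [3,4], [3,5], [4,5]
  2-simplices (10): [0,1,4], [0,1,5], [0,2,3], [0,2,5], [0,3,4], [1,2,3], [1,2,4], [1,3,5], [2,4,5], [3,4,5]

Hence C_0 ≅ Z^6, C_1 ≅ Z^15, C_2 ≅ Z^10.

Boundary ∂_1: C_1 → C_0 maps an edge to its endpoints' difference, ∂[p,q] = q − p. For instance
  ∂[2,3] = [3] − [2].
This gives a 6×15 integer matrix of rank 5; reducing to Smith normal form yields diagonal entries (1,1,1,1,1).

Boundary ∂_2: C_2 → C_1 maps a triangle to the signed sum of its edges. For instance
  ∂[0,1,4] = [1,4] − [0,4] + [0,1],
  ∂[0,1,5] = [1,5] − [0,5] + [0,1].
As a 15×10 matrix over Z this has rank 10, with invariant factors (1,1,1,1,1,1,1,1,1,2).

Reading off H_k = ker ∂_k / im ∂_{k+1}:

  H_0: rank C_0 − rank ∂_1 = 6 − 5 = 1, and the invariant factors of ∂_1 are all 1, so H_0 = Z.
  H_1: rank ker ∂_1 − rank ∂_2 = (15 − 5) − 10 = 0, and ∂_2 has invariant factor 2 > 1, so H_1 = Z/2Z.
  H_2: rank ker ∂_2 − rank ∂_3 = (10 − 10) − 0 = 0, and there is no ∂_3, so H_2 = 0.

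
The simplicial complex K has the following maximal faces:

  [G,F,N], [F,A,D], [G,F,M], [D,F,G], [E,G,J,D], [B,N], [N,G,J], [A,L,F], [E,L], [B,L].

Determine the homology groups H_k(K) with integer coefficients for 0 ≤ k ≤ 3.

Fix the vertex order A < B < D < E < F < G < J < L < M < N and write every simplex with vertices in increasing order. Then dim K = 3 and the simplices of K are:

  0-simplices (10): A, B, D, E, F, G, J, L, M, N
  1-simplices (20): AD, AF, AL, BL, BN, DE, DF, DG, DJ, EG, EJ, EL, FG, FL, FM, FN, GJ, GM, GN, JN
  2-simplices (10): ADF, AFL, DEG, DEJ, DFG, DGJ, EGJ, FGM, FGN, GJN
  3-simplices (1): DEGJ

so the chain groups are C_0 ≅ Z^10, C_1 ≅ Z^20, C_2 ≅ Z^10, C_3 ≅ Z^1.

∂_1: C_1 → C_0 maps an edge to its endpoints' difference, ∂[p,q] = q − p. For instance
  ∂FL = L − F.
The resulting 10×20 matrix has rank 9, and its Smith normal form has invariant factors (1,1,1,1,1,1,1,1,1).

Boundary ∂_2: C_2 → C_1 sends each 2-simplex [p,q,r] to [q,r] − [p,r] + [p,q]. For instance
  ∂FGN = GN − FN + FG,
  ∂DEG = EG − DG + DE.
As a 20×10 matrix over Z this has rank 9, with invariant factors (1,1,1,1,1,1,1,1,1).

Boundary ∂_3: C_3 → C_2 sends each 3-simplex σ to the alternating sum Σ_i (−1)^i (σ with its i-th vertex removed). For instance
  ∂DEGJ = EGJ − DGJ + DEJ − DEG.
The resulting 10×1 matrix has rank 1, and its Smith normal form has invariant factors (1).

Computing H_k = (kernel of ∂_k) / (image of ∂_{k+1}):

  H_0: rank C_0 − rank ∂_1 = 10 − 9 = 1, and the invariant factors of ∂_1 are all 1, so H_0 ≅ Z.
  H_1: rank ker ∂_1 − rank ∂_2 = (20 − 9) − 9 = 2, and the invariant factors of ∂_2 are all 1, so H_1 ≅ Z^2.
  H_2: rank ker ∂_2 − rank ∂_3 = (10 − 9) − 1 = 0, and the invariant factors of ∂_3 are all 1, so H_2 ≅ 0.
  H_3: rank ker ∂_3 − rank ∂_4 = (1 − 1) − 0 = 0, and there is no ∂_4, so H_3 ≅ 0.

H_0 ≅ Z,  H_1 ≅ Z^2,  H_2 = 0,  H_3 = 0.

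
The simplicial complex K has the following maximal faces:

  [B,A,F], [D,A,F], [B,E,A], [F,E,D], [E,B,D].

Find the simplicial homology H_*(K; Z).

H_0 ≅ Z,  H_1 ≅ Z,  H_2 = 0.

We work with the vertex ordering A < B < D < E < F. The simplices of K, each written with vertices in increasing order, are:

  0-simplices (5): A, B, D, E, F
  1-simplices (10): AB, AD, AE, AF, BD, BE, BF, DE, DF, EF
  2-simplices (5): ABE, ABF, ADF, BDE, DEF

giving chain groups C_0 ≅ Z^5, C_1 ≅ Z^10, C_2 ≅ Z^5.

The boundary map ∂_1: C_1 → C_0 maps an edge to its endpoints' difference, ∂[p,q] = q − p. For instance
  ∂AE = E − A.
The 5×10 boundary matrix has rank 4 and Smith normal form diag(1,1,1,1).

∂_2: C_2 → C_1 maps a triangle to the signed sum of its edges. For instance
  ∂BDE = DE − BE + BD,
  ∂ABE = BE − AE + AB.
The 10×5 boundary matrix has rank 5 and Smith normal form diag(1,1,1,1,1).

From H_k ≅ ker(∂_k) / im(∂_{k+1}) we obtain:

  H_0: rank C_0 − rank ∂_1 = 5 − 4 = 1, and the invariant factors of ∂_1 are all 1, so H_0 ≅ Z.
  H_1: rank ker ∂_1 − rank ∂_2 = (10 − 4) − 5 = 1, and the invariant factors of ∂_2 are all 1, so H_1 ≅ Z.
  H_2: rank ker ∂_2 − rank ∂_3 = (5 − 5) − 0 = 0, and there is no ∂_3, so H_2 ≅ 0.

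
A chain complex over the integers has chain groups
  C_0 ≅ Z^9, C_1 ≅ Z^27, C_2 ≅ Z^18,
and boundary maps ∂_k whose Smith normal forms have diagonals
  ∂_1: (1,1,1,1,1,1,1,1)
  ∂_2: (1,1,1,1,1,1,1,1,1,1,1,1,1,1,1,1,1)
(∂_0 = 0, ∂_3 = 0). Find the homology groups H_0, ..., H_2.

H_0 ≅ Z,  H_1 ≅ Z^2,  H_2 ≅ Z.

H_0: b_0 = 9 − 0 − 8 = 1; torsion from ∂_1 factors > 1: none. So H_0 ≅ Z.
H_1: b_1 = 27 − 8 − 17 = 2; torsion from ∂_2 factors > 1: none. So H_1 ≅ Z^2.
H_2: b_2 = 18 − 17 − 0 = 1; torsion from ∂_3 factors > 1: none. So H_2 ≅ Z.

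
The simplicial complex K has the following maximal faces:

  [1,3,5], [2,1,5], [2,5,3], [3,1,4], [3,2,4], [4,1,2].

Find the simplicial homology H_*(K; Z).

Order the vertices as 1 < 2 < 3 < 4 < 5. Listing each simplex with vertices in this order, K has dimension 2 with simplices:

  0-simplices (5): [1], [2], [3], [4], [5]
  1-simplices (9): [1,2], [1,3], [1,4], [1,5], [2,3], [2,4], [2,5], [3,4], [3,5]
  2-simplices (6): [1,2,4], [1,2,5], [1,3,4], [1,3,5], [2,3,4], [2,3,5]

Hence C_0 ≅ Z^5, C_1 ≅ Z^9, C_2 ≅ Z^6.

The boundary map ∂_1: C_1 → C_0 sends each edge [p,q] (with p < q) to q − p. For instance
  ∂[2,5] = [5] − [2].
The resulting 5×9 matrix has rank 4, and its Smith normal form has invariant factors (1,1,1,1).

∂_2: C_2 → C_1 acts by ∂[p,q,r] = [q,r] − [p,r] + [p,q]. For instance
  ∂[1,2,4] = [2,4] − [1,4] + [1,2],
  ∂[1,3,5] = [3,5] − [1,5] + [1,3].
As a 9×6 matrix over Z this has rank 5, with invariant factors (1,1,1,1,1).

From H_k ≅ ker(∂_k) / im(∂_{k+1}) we obtain:

  H_0: rank C_0 − rank ∂_1 = 5 − 4 = 1, and the invariant factors of ∂_1 are all 1, so H_0 = Z.
  H_1: rank ker ∂_1 − rank ∂_2 = (9 − 4) − 5 = 0, and the invariant factors of ∂_2 are all 1, so H_1 = 0.
  H_2: rank ker ∂_2 − rank ∂_3 = (6 − 5) − 0 = 1, and there is no ∂_3, so H_2 = Z.

As a check, the Euler characteristic is 5 − 9 + 6 = 2, which agrees with 1 − 0 + 1 = 2.
(K is a triangulation of the 2-sphere S^2.)

H_0 = Z,  H_1 = 0,  H_2 = Z.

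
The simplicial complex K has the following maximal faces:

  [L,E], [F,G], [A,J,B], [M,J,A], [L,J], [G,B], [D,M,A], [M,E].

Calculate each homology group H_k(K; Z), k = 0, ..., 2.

H_0 = Z,  H_1 = Z,  H_2 = 0.

We work with the vertex ordering A < B < D < E < F < G < J < L < M. The simplices of K, each written with vertices in increasing order, are:

  0-simplices (9): A, B, D, E, F, G, J, L, M
  1-simplices (12): AB, AD, AJ, AM, BG, BJ, DM, EL, EM, FG, JL, JM
  2-simplices (3): ABJ, ADM, AJM

giving chain groups C_0 ≅ Z^9, C_1 ≅ Z^12, C_2 ≅ Z^3.

The boundary map ∂_1: C_1 → C_0 is given by ∂[p,q] = [q] − [p].
As a 9×12 matrix over Z this has rank 8, with invariant factors (1,1,1,1,1,1,1,1).

The boundary map ∂_2: C_2 → C_1 sends each 2-simplex [p,q,r] to [q,r] − [p,r] + [p,q]. For instance
  ∂AJM = JM − AM + AJ,
  ∂ABJ = BJ − AJ + AB.
This gives a 12×3 integer matrix of rank 3; reducing to Smith normal form yields diagonal entries (1,1,1).

Now H_k = ker ∂_k / im ∂_{k+1}, so:

  H_0: rank C_0 − rank ∂_1 = 9 − 8 = 1, and the invariant factors of ∂_1 are all 1, so H_0 ≅ Z.
  H_1: rank ker ∂_1 − rank ∂_2 = (12 − 8) − 3 = 1, and the invariant factors of ∂_2 are all 1, so H_1 ≅ Z.
  H_2: rank ker ∂_2 − rank ∂_3 = (3 − 3) − 0 = 0, and there is no ∂_3, so H_2 ≅ 0.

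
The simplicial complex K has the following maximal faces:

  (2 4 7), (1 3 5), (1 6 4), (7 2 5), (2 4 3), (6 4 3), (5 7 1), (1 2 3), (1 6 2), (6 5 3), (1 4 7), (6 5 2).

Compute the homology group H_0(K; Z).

H_0 = Z.

Order the vertices as 1 < 2 < 3 < 4 < 5 < 6 < 7. Listing each simplex with vertices in this order, K has dimension 2 with simplices:

  0-simplices (7): [1], [2], [3], [4], [5], [6], [7]
  1-simplices (18): [1,2], [1,3], [1,4], [1,5], [1,6], [1,7], [2,3], [2,4], [2,5], [2,6], [2,7], [3,4], [3,5], [3,6], [4,6], [4,7], [5,6], [5,7]
  2-simplices (12): [1,2,3], [1,2,6], [1,3,5], [1,4,6], [1,4,7], [1,5,7], [2,3,4], [2,4,7], [2,5,6], [2,5,7], [3,4,6], [3,5,6]

Hence C_0 ≅ Z^7, C_1 ≅ Z^18, C_2 ≅ Z^12.

∂_1: C_1 → C_0 maps an edge to its endpoints' difference, ∂[p,q] = q − p.
This gives a 7×18 integer matrix of rank 6; reducing to Smith normal form yields diagonal entries (1,1,1,1,1,1).

Boundary ∂_2: C_2 → C_1 acts by ∂[p,q,r] = [q,r] − [p,r] + [p,q]. For instance
  ∂[2,4,7] = [4,7] − [2,7] + [2,4],
  ∂[3,4,6] = [4,6] − [3,6] + [3,4].
This gives a 18×12 integer matrix of rank 12; reducing to Smith normal form yields diagonal entries (1,1,1,1,1,1,1,1,1,1,1,2).

Reading off H_k = ker ∂_k / im ∂_{k+1}:

  H_0: rank C_0 − rank ∂_1 = 7 − 6 = 1, and the invariant factors of ∂_1 are all 1, so H_0 = Z.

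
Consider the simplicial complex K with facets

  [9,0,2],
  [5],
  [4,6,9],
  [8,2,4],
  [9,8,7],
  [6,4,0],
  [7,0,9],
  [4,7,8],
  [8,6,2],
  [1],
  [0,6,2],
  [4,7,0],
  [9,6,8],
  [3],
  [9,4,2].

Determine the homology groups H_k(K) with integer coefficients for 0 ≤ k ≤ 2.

H_0 = Z^4,  H_1 = Z/2,  H_2 = 0.

K has 10 vertices, 18 edges, 12 triangles.
rank ∂_0 = 0, rank ∂_1 = 6 ⇒ b_0 = 10 − 0 − 6 = 4; all invariant factors of ∂_1 are 1 so no torsion. So H_0 ≅ Z^4.
rank ∂_1 = 6, rank ∂_2 = 12 ⇒ b_1 = 18 − 6 − 12 = 0; ∂_2 has invariant factor(s) [2] giving torsion. So H_1 ≅ Z/2.
rank ∂_2 = 12, rank ∂_3 = 0 ⇒ b_2 = 12 − 12 − 0 = 0. So H_2 ≅ 0.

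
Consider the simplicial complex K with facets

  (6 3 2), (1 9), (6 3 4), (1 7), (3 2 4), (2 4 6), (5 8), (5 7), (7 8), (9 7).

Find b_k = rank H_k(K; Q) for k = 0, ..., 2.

b_0 = 2, b_1 = 2, b_2 = 1.

Fix the vertex order 1 < 2 < 3 < 4 < 5 < 6 < 7 < 8 < 9 and write every simplex with vertices in increasing order. Then dim K = 2 and the simplices of K are:

  0-simplices (9): [1], [2], [3], [4], [5], [6], [7], [8], [9]
  1-simplices (12): [1,7], [1,9], [2,3], [2,4], [2,6], [3,4], [3,6], [4,6], [5,7], [5,8], [7,8], [7,9]
  2-simplices (4): [2,3,4], [2,3,6], [2,4,6], [3,4,6]

so the chain groups are C_0 ≅ Z^9, C_1 ≅ Z^12, C_2 ≅ Z^4.

∂_1: C_1 → C_0 maps an edge to its endpoints' difference, ∂[p,q] = q − p.
This gives a 9×12 integer matrix of rank 7; reducing to Smith normal form yields diagonal entries (1,1,1,1,1,1,1).

∂_2: C_2 → C_1 sends each 2-simplex [p,q,r] to [q,r] − [p,r] + [p,q]. For instance
  ∂[2,3,6] = [3,6] − [2,6] + [2,3],
  ∂[2,3,4] = [3,4] − [2,4] + [2,3].
The 12×4 boundary matrix has rank 3 and Smith normal form diag(1,1,1).

Computing H_k = (kernel of ∂_k) / (image of ∂_{k+1}):

  H_0: rank C_0 − rank ∂_1 = 9 − 7 = 2, and the invariant factors of ∂_1 are all 1, so H_0 = Z^2.
  H_1: rank ker ∂_1 − rank ∂_2 = (12 − 7) − 3 = 2, and the invariant factors of ∂_2 are all 1, so H_1 = Z^2.
  H_2: rank ker ∂_2 − rank ∂_3 = (4 − 3) − 0 = 1, and there is no ∂_3, so H_2 = Z.

As a check, the Euler characteristic is 9 − 12 + 4 = 1, which agrees with 2 − 2 + 1 = 1.

Hence the Betti numbers are b_0 = 2, b_1 = 2, b_2 = 1.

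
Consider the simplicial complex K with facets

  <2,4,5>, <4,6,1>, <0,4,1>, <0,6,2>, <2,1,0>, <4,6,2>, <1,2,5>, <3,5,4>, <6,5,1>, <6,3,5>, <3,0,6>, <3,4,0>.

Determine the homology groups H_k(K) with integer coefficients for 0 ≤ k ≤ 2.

Take the total order 0 < 1 < 2 < 3 < 4 < 5 < 6 on the vertex set. Then K (dimension 2) consists of the simplices:

  0-simplices (7): [0], [1], [2], [3], [4], [5], [6]
  1-simplices (18): [0,1], [0,2], [0,3], [0,4], [0,6], [1,2], [1,4], [1,5], [1,6], [2,4], [2,5], [2,6], [3,4], [3,5], [3,6], [4,5], [4,6], [5,6]
  2-simplices (12): [0,1,2], [0,1,4], [0,2,6], [0,3,4], [0,3,6], [1,2,5], [1,4,6], [1,5,6], [2,4,5], [2,4,6], [3,4,5], [3,5,6]

so the chain groups are C_0 ≅ Z^7, C_1 ≅ Z^18, C_2 ≅ Z^12.

Boundary ∂_1: C_1 → C_0 is given by ∂[p,q] = [q] − [p].
The 7×18 boundary matrix has rank 6 and Smith normal form diag(1,1,1,1,1,1).

∂_2: C_2 → C_1 sends each 2-simplex [p,q,r] to [q,r] − [p,r] + [p,q]. For instance
  ∂[1,4,6] = [4,6] − [1,6] + [1,4],
  ∂[1,2,5] = [2,5] − [1,5] + [1,2].
This gives a 18×12 integer matrix of rank 12; reducing to Smith normal form yields diagonal entries (1,1,1,1,1,1,1,1,1,1,1,2).

Now H_k = ker ∂_k / im ∂_{k+1}, so:

  H_0: rank C_0 − rank ∂_1 = 7 − 6 = 1, and the invariant factors of ∂_1 are all 1, so H_0 ≅ Z.
  H_1: rank ker ∂_1 − rank ∂_2 = (18 − 6) − 12 = 0, and ∂_2 has invariant factor 2 > 1, so H_1 ≅ Z/2.
  H_2: rank ker ∂_2 − rank ∂_3 = (12 − 12) − 0 = 0, and there is no ∂_3, so H_2 ≅ 0.

(K is a triangulation of the real projective plane RP^2.)

H_0 = Z,  H_1 = Z/2,  H_2 = 0.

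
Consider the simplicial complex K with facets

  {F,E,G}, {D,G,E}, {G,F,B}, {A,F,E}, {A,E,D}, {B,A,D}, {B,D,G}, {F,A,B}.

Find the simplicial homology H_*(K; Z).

We work with the vertex ordering A < B < D < E < F < G. The simplices of K, each written with vertices in increasing order, are:

  0-simplices (6): A, B, D, E, F, G
  1-simplices (12): AB, AD, AE, AF, BD, BF, BG, DE, DG, EF, EG, FG
  2-simplices (8): ABD, ABF, ADE, AEF, BDG, BFG, DEG, EFG

giving chain groups C_0 ≅ Z^6, C_1 ≅ Z^12, C_2 ≅ Z^8.

∂_1: C_1 → C_0 is given by ∂[p,q] = [q] − [p]. For instance
  ∂EF = F − E.
As a 6×12 matrix over Z this has rank 5, with invariant factors (1,1,1,1,1).

The boundary map ∂_2: C_2 → C_1 sends each 2-simplex [p,q,r] to [q,r] − [p,r] + [p,q]. For instance
  ∂DEG = EG − DG + DE,
  ∂ABD = BD − AD + AB.
The resulting 12×8 matrix has rank 7, and its Smith normal form has invariant factors (1,1,1,1,1,1,1).

Reading off H_k = ker ∂_k / im ∂_{k+1}:

  H_0: rank C_0 − rank ∂_1 = 6 − 5 = 1, and the invariant factors of ∂_1 are all 1, so H_0 ≅ Z.
  H_1: rank ker ∂_1 − rank ∂_2 = (12 − 5) − 7 = 0, and the invariant factors of ∂_2 are all 1, so H_1 ≅ 0.
  H_2: rank ker ∂_2 − rank ∂_3 = (8 − 7) − 0 = 1, and there is no ∂_3, so H_2 ≅ Z.

H_0 ≅ Z,  H_1 = 0,  H_2 ≅ Z.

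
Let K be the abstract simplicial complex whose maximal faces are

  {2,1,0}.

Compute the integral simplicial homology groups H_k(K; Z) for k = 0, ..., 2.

H_0 ≅ Z,  H_1 = 0,  H_2 = 0.

We work with the vertex ordering 0 < 1 < 2. The simplices of K, each written with vertices in increasing order, are:

  0-simplices (3): [0], [1], [2]
  1-simplices (3): [0,1], [0,2], [1,2]
  2-simplices (1): [0,1,2]

giving chain groups C_0 ≅ Z^3, C_1 ≅ Z^3, C_2 ≅ Z^1.

The boundary map ∂_1: C_1 → C_0 sends each edge [p,q] (with p < q) to q − p. For instance
  ∂[0,2] = [2] − [0].
The resulting 3×3 matrix has rank 2, and its Smith normal form has invariant factors (1,1).

Boundary ∂_2: C_2 → C_1 acts by ∂[p,q,r] = [q,r] − [p,r] + [p,q]. For instance
  ∂[0,1,2] = [1,2] − [0,2] + [0,1].
This gives a 3×1 integer matrix of rank 1; reducing to Smith normal form yields diagonal entries (1).

Computing H_k = (kernel of ∂_k) / (image of ∂_{k+1}):

  H_0: rank C_0 − rank ∂_1 = 3 − 2 = 1, and the invariant factors of ∂_1 are all 1, so H_0 ≅ Z.
  H_1: rank ker ∂_1 − rank ∂_2 = (3 − 2) − 1 = 0, and the invariant factors of ∂_2 are all 1, so H_1 ≅ 0.
  H_2: rank ker ∂_2 − rank ∂_3 = (1 − 1) − 0 = 0, and there is no ∂_3, so H_2 ≅ 0.

As a check, the Euler characteristic is 3 − 3 + 1 = 1, which agrees with 1 − 0 + 0 = 1.
(K is a triangulation of the 2-simplex.)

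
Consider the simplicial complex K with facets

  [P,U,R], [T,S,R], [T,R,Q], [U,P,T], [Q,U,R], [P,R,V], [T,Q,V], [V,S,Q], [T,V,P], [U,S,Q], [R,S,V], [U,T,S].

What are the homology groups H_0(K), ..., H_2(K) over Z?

H_0 = Z,  H_1 = Z/2,  H_2 = 0.

We work with the vertex ordering P < Q < R < S < T < U < V. The simplices of K, each written with vertices in increasing order, are:

  0-simplices (7): P, Q, R, S, T, U, V
  1-simplices (18): PR, PT, PU, PV, QR, QS, QT, QU, QV, RS, RT, RU, RV, ST, SU, SV, TU, TV
  2-simplices (12): PRU, PRV, PTU, PTV, QRT, QRU, QSU, QSV, QTV, RST, RSV, STU

Hence C_0 ≅ Z^7, C_1 ≅ Z^18, C_2 ≅ Z^12.

Boundary ∂_1: C_1 → C_0 maps an edge to its endpoints' difference, ∂[p,q] = q − p. For instance
  ∂PT = T − P.
As a 7×18 matrix over Z this has rank 6, with invariant factors (1,1,1,1,1,1).

The boundary map ∂_2: C_2 → C_1 maps a triangle to the signed sum of its edges. For instance
  ∂QRT = RT − QT + QR,
  ∂STU = TU − SU + ST.
The 18×12 boundary matrix has rank 12 and Smith normal form diag(1,1,1,1,1,1,1,1,1,1,1,2).

From H_k ≅ ker(∂_k) / im(∂_{k+1}) we obtain:

  H_0: rank C_0 − rank ∂_1 = 7 − 6 = 1, and the invariant factors of ∂_1 are all 1, so H_0 = Z.
  H_1: rank ker ∂_1 − rank ∂_2 = (18 − 6) − 12 = 0, and ∂_2 has invariant factor 2 > 1, so H_1 = Z/2.
  H_2: rank ker ∂_2 − rank ∂_3 = (12 − 12) − 0 = 0, and there is no ∂_3, so H_2 = 0.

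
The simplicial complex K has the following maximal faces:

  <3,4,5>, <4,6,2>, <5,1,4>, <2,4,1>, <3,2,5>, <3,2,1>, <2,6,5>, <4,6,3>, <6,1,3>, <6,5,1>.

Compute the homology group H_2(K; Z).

Take the total order 1 < 2 < 3 < 4 < 5 < 6 on the vertex set. Then K (dimension 2) consists of the simplices:

  0-simplices (6): [1], [2], [3], [4], [5], [6]
  1-simplices (15): [1,2], [1,3], [1,4], [1,5], [1,6], [2,3], [2,4], [2,5], [2,6], [3,4], [3,5], [3,6], [4,5], [4,6], [5,6]
  2-simplices (10): [1,2,3], [1,2,4], [1,3,6], [1,4,5], [1,5,6], [2,3,5], [2,4,6], [2,5,6], [3,4,5], [3,4,6]

giving chain groups C_0 ≅ Z^6, C_1 ≅ Z^15, C_2 ≅ Z^10.

Boundary ∂_1: C_1 → C_0 maps an edge to its endpoints' difference, ∂[p,q] = q − p. For instance
  ∂[2,3] = [3] − [2].
The resulting 6×15 matrix has rank 5, and its Smith normal form has invariant factors (1,1,1,1,1).

Boundary ∂_2: C_2 → C_1 maps a triangle to the signed sum of its edges. For instance
  ∂[2,5,6] = [5,6] − [2,6] + [2,5],
  ∂[3,4,5] = [4,5] − [3,5] + [3,4].
The resulting 15×10 matrix has rank 10, and its Smith normal form has invariant factors (1,1,1,1,1,1,1,1,1,2).

Computing H_k = (kernel of ∂_k) / (image of ∂_{k+1}):

  H_2: rank ker ∂_2 − rank ∂_3 = (10 − 10) − 0 = 0, and there is no ∂_3, so H_2 ≅ 0.

H_2 ≅ 0.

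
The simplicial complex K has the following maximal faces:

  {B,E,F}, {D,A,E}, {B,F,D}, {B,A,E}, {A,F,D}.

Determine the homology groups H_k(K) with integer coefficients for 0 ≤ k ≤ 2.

H_0 = Z,  H_1 = Z,  H_2 = 0.

Order the vertices as A < B < D < E < F. Listing each simplex with vertices in this order, K has dimension 2 with simplices:

  0-simplices (5): A, B, D, E, F
  1-simplices (10): AB, AD, AE, AF, BD, BE, BF, DE, DF, EF
  2-simplices (5): ABE, ADE, ADF, BDF, BEF

Hence C_0 ≅ Z^5, C_1 ≅ Z^10, C_2 ≅ Z^5.

The boundary map ∂_1: C_1 → C_0 maps an edge to its endpoints' difference, ∂[p,q] = q − p.
This gives a 5×10 integer matrix of rank 4; reducing to Smith normal form yields diagonal entries (1,1,1,1).

Boundary ∂_2: C_2 → C_1 acts by ∂[p,q,r] = [q,r] − [p,r] + [p,q]. For instance
  ∂BEF = EF − BF + BE,
  ∂BDF = DF − BF + BD.
As a 10×5 matrix over Z this has rank 5, with invariant factors (1,1,1,1,1).

Reading off H_k = ker ∂_k / im ∂_{k+1}:

  H_0: rank C_0 − rank ∂_1 = 5 − 4 = 1, and the invariant factors of ∂_1 are all 1, so H_0 = Z.
  H_1: rank ker ∂_1 − rank ∂_2 = (10 − 4) − 5 = 1, and the invariant factors of ∂_2 are all 1, so H_1 = Z.
  H_2: rank ker ∂_2 − rank ∂_3 = (5 − 5) − 0 = 0, and there is no ∂_3, so H_2 = 0.

(K is a triangulation of the Möbius band.)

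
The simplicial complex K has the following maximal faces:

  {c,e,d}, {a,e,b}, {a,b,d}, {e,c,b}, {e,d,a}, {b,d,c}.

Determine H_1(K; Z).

Order the vertices as a < b < c < d < e. Listing each simplex with vertices in this order, K has dimension 2 with simplices:

  0-simplices (5): a, b, c, d, e
  1-simplices (9): ab, ad, ae, bc, bd, be, cd, ce, de
  2-simplices (6): abd, abe, ade, bcd, bce, cde

Hence C_0 ≅ Z^5, C_1 ≅ Z^9, C_2 ≅ Z^6.

∂_1: C_1 → C_0 is given by ∂[p,q] = [q] − [p]. For instance
  ∂de = e − d.
As a 5×9 matrix over Z this has rank 4, with invariant factors (1,1,1,1).

Boundary ∂_2: C_2 → C_1 sends each 2-simplex [p,q,r] to [q,r] − [p,r] + [p,q]. For instance
  ∂cde = de − ce + cd,
  ∂ade = de − ae + ad.
The resulting 9×6 matrix has rank 5, and its Smith normal form has invariant factors (1,1,1,1,1).

Reading off H_k = ker ∂_k / im ∂_{k+1}:

  H_1: rank ker ∂_1 − rank ∂_2 = (9 − 4) − 5 = 0, and the invariant factors of ∂_2 are all 1, so H_1 = 0.

H_1 ≅ 0.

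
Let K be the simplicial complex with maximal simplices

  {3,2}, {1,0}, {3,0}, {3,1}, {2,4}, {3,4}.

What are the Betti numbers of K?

b_0 = 1, b_1 = 2.

Order the vertices as 0 < 1 < 2 < 3 < 4. Listing each simplex with vertices in this order, K has dimension 1 with simplices:

  0-simplices (5): [0], [1], [2], [3], [4]
  1-simplices (6): [0,1], [0,3], [1,3], [2,3], [2,4], [3,4]

so the chain groups are C_0 ≅ Z^5, C_1 ≅ Z^6.

The boundary map ∂_1: C_1 → C_0 sends each edge [p,q] (with p < q) to q − p. For instance
  ∂[3,4] = [4] − [3].
As a 5×6 matrix over Z this has rank 4, with invariant factors (1,1,1,1).

From H_k ≅ ker(∂_k) / im(∂_{k+1}) we obtain:

  H_0: rank C_0 − rank ∂_1 = 5 − 4 = 1, and the invariant factors of ∂_1 are all 1, so H_0 = Z.
  H_1: rank ker ∂_1 − rank ∂_2 = (6 − 4) − 0 = 2, and there is no ∂_2, so H_1 = Z^2.

(K is a triangulation of a wedge of 2 circles.)

Hence the Betti numbers are b_0 = 1, b_1 = 2.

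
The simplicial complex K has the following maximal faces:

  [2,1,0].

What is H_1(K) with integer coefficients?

H_1 ≅ 0.

Take the total order 0 < 1 < 2 on the vertex set. Then K (dimension 2) consists of the simplices:

  0-simplices (3): [0], [1], [2]
  1-simplices (3): [0,1], [0,2], [1,2]
  2-simplices (1): [0,1,2]

so the chain groups are C_0 ≅ Z^3, C_1 ≅ Z^3, C_2 ≅ Z^1.

Boundary ∂_1: C_1 → C_0 is given by ∂[p,q] = [q] − [p].
The 3×3 boundary matrix has rank 2 and Smith normal form diag(1,1).

Boundary ∂_2: C_2 → C_1 sends each 2-simplex [p,q,r] to [q,r] − [p,r] + [p,q]. For instance
  ∂[0,1,2] = [1,2] − [0,2] + [0,1].
This gives a 3×1 integer matrix of rank 1; reducing to Smith normal form yields diagonal entries (1).

Computing H_k = (kernel of ∂_k) / (image of ∂_{k+1}):

  H_1: rank ker ∂_1 − rank ∂_2 = (3 − 2) − 1 = 0, and the invariant factors of ∂_2 are all 1, so H_1 = 0.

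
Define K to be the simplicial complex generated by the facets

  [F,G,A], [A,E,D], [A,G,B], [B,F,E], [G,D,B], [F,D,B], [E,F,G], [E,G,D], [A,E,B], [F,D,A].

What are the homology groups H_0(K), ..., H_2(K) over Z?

H_0 ≅ Z,  H_1 ≅ Z/2,  H_2 = 0.

Fix the vertex order A < B < D < E < F < G and write every simplex with vertices in increasing order. Then dim K = 2 and the simplices of K are:

  0-simplices (6): A, B, D, E, F, G
  1-simplices (15): AB, AD, AE, AF, AG, BD, BE, BF, BG, DE, DF, DG, EF, EG, FG
  2-simplices (10): ABE, ABG, ADE, ADF, AFG, BDF, BDG, BEF, DEG, EFG

Hence C_0 ≅ Z^6, C_1 ≅ Z^15, C_2 ≅ Z^10.

Boundary ∂_1: C_1 → C_0 is given by ∂[p,q] = [q] − [p]. For instance
  ∂AB = B − A.
This gives a 6×15 integer matrix of rank 5; reducing to Smith normal form yields diagonal entries (1,1,1,1,1).

The boundary map ∂_2: C_2 → C_1 maps a triangle to the signed sum of its edges. For instance
  ∂ABE = BE − AE + AB,
  ∂BDG = DG − BG + BD.
As a 15×10 matrix over Z this has rank 10, with invariant factors (1,1,1,1,1,1,1,1,1,2).

Now H_k = ker ∂_k / im ∂_{k+1}, so:

  H_0: rank C_0 − rank ∂_1 = 6 − 5 = 1, and the invariant factors of ∂_1 are all 1, so H_0 ≅ Z.
  H_1: rank ker ∂_1 − rank ∂_2 = (15 − 5) − 10 = 0, and ∂_2 has invariant factor 2 > 1, so H_1 ≅ Z/2.
  H_2: rank ker ∂_2 − rank ∂_3 = (10 − 10) − 0 = 0, and there is no ∂_3, so H_2 ≅ 0.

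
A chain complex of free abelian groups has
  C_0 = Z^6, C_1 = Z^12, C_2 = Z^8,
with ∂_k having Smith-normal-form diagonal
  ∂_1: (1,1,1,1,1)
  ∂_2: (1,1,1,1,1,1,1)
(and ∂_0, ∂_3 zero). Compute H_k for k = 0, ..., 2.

H_0 ≅ Z,  H_1 = 0,  H_2 ≅ Z.

H_0: b_0 = 6 − 0 − 5 = 1; torsion from ∂_1 factors > 1: none. So H_0 ≅ Z.
H_1: b_1 = 12 − 5 − 7 = 0; torsion from ∂_2 factors > 1: none. So H_1 ≅ 0.
H_2: b_2 = 8 − 7 − 0 = 1; torsion from ∂_3 factors > 1: none. So H_2 ≅ Z.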